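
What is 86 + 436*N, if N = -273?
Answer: -118942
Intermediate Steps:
86 + 436*N = 86 + 436*(-273) = 86 - 119028 = -118942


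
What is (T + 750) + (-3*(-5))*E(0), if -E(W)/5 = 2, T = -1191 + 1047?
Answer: 456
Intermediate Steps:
T = -144
E(W) = -10 (E(W) = -5*2 = -10)
(T + 750) + (-3*(-5))*E(0) = (-144 + 750) - 3*(-5)*(-10) = 606 + 15*(-10) = 606 - 150 = 456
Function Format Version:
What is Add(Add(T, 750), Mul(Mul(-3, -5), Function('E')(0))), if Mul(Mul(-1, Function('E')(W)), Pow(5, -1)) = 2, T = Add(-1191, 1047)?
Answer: 456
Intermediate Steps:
T = -144
Function('E')(W) = -10 (Function('E')(W) = Mul(-5, 2) = -10)
Add(Add(T, 750), Mul(Mul(-3, -5), Function('E')(0))) = Add(Add(-144, 750), Mul(Mul(-3, -5), -10)) = Add(606, Mul(15, -10)) = Add(606, -150) = 456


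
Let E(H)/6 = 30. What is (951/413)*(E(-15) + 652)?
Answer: 791232/413 ≈ 1915.8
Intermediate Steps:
E(H) = 180 (E(H) = 6*30 = 180)
(951/413)*(E(-15) + 652) = (951/413)*(180 + 652) = (951*(1/413))*832 = (951/413)*832 = 791232/413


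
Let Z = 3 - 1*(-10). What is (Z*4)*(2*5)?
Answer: 520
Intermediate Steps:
Z = 13 (Z = 3 + 10 = 13)
(Z*4)*(2*5) = (13*4)*(2*5) = 52*10 = 520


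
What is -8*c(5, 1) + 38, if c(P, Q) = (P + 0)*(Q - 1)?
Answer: 38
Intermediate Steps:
c(P, Q) = P*(-1 + Q)
-8*c(5, 1) + 38 = -40*(-1 + 1) + 38 = -40*0 + 38 = -8*0 + 38 = 0 + 38 = 38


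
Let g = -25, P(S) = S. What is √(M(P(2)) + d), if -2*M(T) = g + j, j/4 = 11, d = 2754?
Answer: √10978/2 ≈ 52.388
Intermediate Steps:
j = 44 (j = 4*11 = 44)
M(T) = -19/2 (M(T) = -(-25 + 44)/2 = -½*19 = -19/2)
√(M(P(2)) + d) = √(-19/2 + 2754) = √(5489/2) = √10978/2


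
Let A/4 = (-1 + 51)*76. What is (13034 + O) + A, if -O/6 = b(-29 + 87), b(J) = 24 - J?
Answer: 28438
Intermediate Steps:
O = 204 (O = -6*(24 - (-29 + 87)) = -6*(24 - 1*58) = -6*(24 - 58) = -6*(-34) = 204)
A = 15200 (A = 4*((-1 + 51)*76) = 4*(50*76) = 4*3800 = 15200)
(13034 + O) + A = (13034 + 204) + 15200 = 13238 + 15200 = 28438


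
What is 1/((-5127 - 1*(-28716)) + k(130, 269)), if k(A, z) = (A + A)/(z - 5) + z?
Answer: 66/1574693 ≈ 4.1913e-5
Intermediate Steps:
k(A, z) = z + 2*A/(-5 + z) (k(A, z) = (2*A)/(-5 + z) + z = 2*A/(-5 + z) + z = z + 2*A/(-5 + z))
1/((-5127 - 1*(-28716)) + k(130, 269)) = 1/((-5127 - 1*(-28716)) + (269² - 5*269 + 2*130)/(-5 + 269)) = 1/((-5127 + 28716) + (72361 - 1345 + 260)/264) = 1/(23589 + (1/264)*71276) = 1/(23589 + 17819/66) = 1/(1574693/66) = 66/1574693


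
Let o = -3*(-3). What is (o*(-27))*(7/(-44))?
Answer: 1701/44 ≈ 38.659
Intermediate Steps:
o = 9
(o*(-27))*(7/(-44)) = (9*(-27))*(7/(-44)) = -1701*(-1)/44 = -243*(-7/44) = 1701/44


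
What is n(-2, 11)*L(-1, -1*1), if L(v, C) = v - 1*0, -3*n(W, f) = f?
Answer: 11/3 ≈ 3.6667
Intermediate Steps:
n(W, f) = -f/3
L(v, C) = v (L(v, C) = v + 0 = v)
n(-2, 11)*L(-1, -1*1) = -⅓*11*(-1) = -11/3*(-1) = 11/3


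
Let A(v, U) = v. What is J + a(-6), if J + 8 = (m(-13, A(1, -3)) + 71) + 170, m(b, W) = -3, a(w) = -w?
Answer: 236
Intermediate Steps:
J = 230 (J = -8 + ((-3 + 71) + 170) = -8 + (68 + 170) = -8 + 238 = 230)
J + a(-6) = 230 - 1*(-6) = 230 + 6 = 236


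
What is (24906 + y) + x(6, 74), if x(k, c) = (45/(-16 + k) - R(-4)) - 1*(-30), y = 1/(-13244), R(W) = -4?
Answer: 330245761/13244 ≈ 24936.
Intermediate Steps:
y = -1/13244 ≈ -7.5506e-5
x(k, c) = 34 + 45/(-16 + k) (x(k, c) = (45/(-16 + k) - 1*(-4)) - 1*(-30) = (45/(-16 + k) + 4) + 30 = (4 + 45/(-16 + k)) + 30 = 34 + 45/(-16 + k))
(24906 + y) + x(6, 74) = (24906 - 1/13244) + (-499 + 34*6)/(-16 + 6) = 329855063/13244 + (-499 + 204)/(-10) = 329855063/13244 - ⅒*(-295) = 329855063/13244 + 59/2 = 330245761/13244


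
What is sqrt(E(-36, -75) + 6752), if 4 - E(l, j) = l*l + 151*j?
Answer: 3*sqrt(1865) ≈ 129.56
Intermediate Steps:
E(l, j) = 4 - l**2 - 151*j (E(l, j) = 4 - (l*l + 151*j) = 4 - (l**2 + 151*j) = 4 + (-l**2 - 151*j) = 4 - l**2 - 151*j)
sqrt(E(-36, -75) + 6752) = sqrt((4 - 1*(-36)**2 - 151*(-75)) + 6752) = sqrt((4 - 1*1296 + 11325) + 6752) = sqrt((4 - 1296 + 11325) + 6752) = sqrt(10033 + 6752) = sqrt(16785) = 3*sqrt(1865)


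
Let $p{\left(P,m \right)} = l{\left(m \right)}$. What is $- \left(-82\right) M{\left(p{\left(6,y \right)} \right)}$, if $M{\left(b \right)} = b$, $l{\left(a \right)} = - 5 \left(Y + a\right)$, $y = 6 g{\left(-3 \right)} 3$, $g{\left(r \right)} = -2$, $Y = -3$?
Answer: $15990$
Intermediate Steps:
$y = -36$ ($y = 6 \left(-2\right) 3 = \left(-12\right) 3 = -36$)
$l{\left(a \right)} = 15 - 5 a$ ($l{\left(a \right)} = - 5 \left(-3 + a\right) = 15 - 5 a$)
$p{\left(P,m \right)} = 15 - 5 m$
$- \left(-82\right) M{\left(p{\left(6,y \right)} \right)} = - \left(-82\right) \left(15 - -180\right) = - \left(-82\right) \left(15 + 180\right) = - \left(-82\right) 195 = \left(-1\right) \left(-15990\right) = 15990$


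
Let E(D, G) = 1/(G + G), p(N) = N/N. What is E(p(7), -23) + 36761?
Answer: 1691005/46 ≈ 36761.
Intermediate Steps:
p(N) = 1
E(D, G) = 1/(2*G)
E(p(7), -23) + 36761 = (1/2)/(-23) + 36761 = (1/2)*(-1/23) + 36761 = -1/46 + 36761 = 1691005/46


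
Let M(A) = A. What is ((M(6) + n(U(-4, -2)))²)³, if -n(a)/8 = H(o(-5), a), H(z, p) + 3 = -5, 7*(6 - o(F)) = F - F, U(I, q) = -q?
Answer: 117649000000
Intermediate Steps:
o(F) = 6 (o(F) = 6 - (F - F)/7 = 6 - ⅐*0 = 6 + 0 = 6)
H(z, p) = -8 (H(z, p) = -3 - 5 = -8)
n(a) = 64 (n(a) = -8*(-8) = 64)
((M(6) + n(U(-4, -2)))²)³ = ((6 + 64)²)³ = (70²)³ = 4900³ = 117649000000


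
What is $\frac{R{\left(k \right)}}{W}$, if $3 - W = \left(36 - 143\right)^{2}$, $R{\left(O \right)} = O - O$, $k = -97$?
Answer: $0$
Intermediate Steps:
$R{\left(O \right)} = 0$
$W = -11446$ ($W = 3 - \left(36 - 143\right)^{2} = 3 - \left(-107\right)^{2} = 3 - 11449 = -11446$)
$\frac{R{\left(k \right)}}{W} = \frac{0}{-11446} = 0 \left(- \frac{1}{11446}\right) = 0$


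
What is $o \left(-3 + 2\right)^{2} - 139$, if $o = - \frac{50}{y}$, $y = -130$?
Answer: $- \frac{1802}{13} \approx -138.62$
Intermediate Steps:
$o = \frac{5}{13}$ ($o = - \frac{50}{-130} = \left(-50\right) \left(- \frac{1}{130}\right) = \frac{5}{13} \approx 0.38462$)
$o \left(-3 + 2\right)^{2} - 139 = \frac{5 \left(-3 + 2\right)^{2}}{13} - 139 = \frac{5 \left(-1\right)^{2}}{13} - 139 = \frac{5}{13} \cdot 1 - 139 = \frac{5}{13} - 139 = - \frac{1802}{13}$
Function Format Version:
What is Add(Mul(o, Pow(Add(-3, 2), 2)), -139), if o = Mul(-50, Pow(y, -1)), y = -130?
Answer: Rational(-1802, 13) ≈ -138.62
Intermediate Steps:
o = Rational(5, 13) (o = Mul(-50, Pow(-130, -1)) = Mul(-50, Rational(-1, 130)) = Rational(5, 13) ≈ 0.38462)
Add(Mul(o, Pow(Add(-3, 2), 2)), -139) = Add(Mul(Rational(5, 13), Pow(Add(-3, 2), 2)), -139) = Add(Mul(Rational(5, 13), Pow(-1, 2)), -139) = Add(Mul(Rational(5, 13), 1), -139) = Add(Rational(5, 13), -139) = Rational(-1802, 13)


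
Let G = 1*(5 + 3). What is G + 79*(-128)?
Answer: -10104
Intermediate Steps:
G = 8 (G = 1*8 = 8)
G + 79*(-128) = 8 + 79*(-128) = 8 - 10112 = -10104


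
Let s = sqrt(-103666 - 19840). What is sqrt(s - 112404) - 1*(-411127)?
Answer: 411127 + sqrt(-112404 + I*sqrt(123506)) ≈ 4.1113e+5 + 335.27*I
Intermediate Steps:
s = I*sqrt(123506) (s = sqrt(-123506) = I*sqrt(123506) ≈ 351.43*I)
sqrt(s - 112404) - 1*(-411127) = sqrt(I*sqrt(123506) - 112404) - 1*(-411127) = sqrt(-112404 + I*sqrt(123506)) + 411127 = 411127 + sqrt(-112404 + I*sqrt(123506))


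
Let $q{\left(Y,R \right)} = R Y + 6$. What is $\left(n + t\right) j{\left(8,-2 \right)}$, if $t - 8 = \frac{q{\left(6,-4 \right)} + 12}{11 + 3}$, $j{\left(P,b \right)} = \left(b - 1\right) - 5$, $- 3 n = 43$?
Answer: $\frac{1136}{21} \approx 54.095$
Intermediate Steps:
$n = - \frac{43}{3}$ ($n = \left(- \frac{1}{3}\right) 43 = - \frac{43}{3} \approx -14.333$)
$j{\left(P,b \right)} = -6 + b$ ($j{\left(P,b \right)} = \left(-1 + b\right) - 5 = -6 + b$)
$q{\left(Y,R \right)} = 6 + R Y$
$t = \frac{53}{7}$ ($t = 8 + \frac{\left(6 - 24\right) + 12}{11 + 3} = 8 + \frac{\left(6 - 24\right) + 12}{14} = 8 + \left(-18 + 12\right) \frac{1}{14} = 8 - \frac{3}{7} = \frac{53}{7} \approx 7.5714$)
$\left(n + t\right) j{\left(8,-2 \right)} = \left(- \frac{43}{3} + \frac{53}{7}\right) \left(-6 - 2\right) = \left(- \frac{142}{21}\right) \left(-8\right) = \frac{1136}{21}$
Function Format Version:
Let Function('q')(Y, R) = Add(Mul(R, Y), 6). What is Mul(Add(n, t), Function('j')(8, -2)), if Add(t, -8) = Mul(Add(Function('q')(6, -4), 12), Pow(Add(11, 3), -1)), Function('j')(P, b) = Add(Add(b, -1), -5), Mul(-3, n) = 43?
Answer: Rational(1136, 21) ≈ 54.095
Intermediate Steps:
n = Rational(-43, 3) (n = Mul(Rational(-1, 3), 43) = Rational(-43, 3) ≈ -14.333)
Function('j')(P, b) = Add(-6, b) (Function('j')(P, b) = Add(Add(-1, b), -5) = Add(-6, b))
Function('q')(Y, R) = Add(6, Mul(R, Y))
t = Rational(53, 7) (t = Add(8, Mul(Add(Add(6, Mul(-4, 6)), 12), Pow(Add(11, 3), -1))) = Add(8, Mul(Add(Add(6, -24), 12), Pow(14, -1))) = Add(8, Mul(Add(-18, 12), Rational(1, 14))) = Add(8, Mul(-6, Rational(1, 14))) = Add(8, Rational(-3, 7)) = Rational(53, 7) ≈ 7.5714)
Mul(Add(n, t), Function('j')(8, -2)) = Mul(Add(Rational(-43, 3), Rational(53, 7)), Add(-6, -2)) = Mul(Rational(-142, 21), -8) = Rational(1136, 21)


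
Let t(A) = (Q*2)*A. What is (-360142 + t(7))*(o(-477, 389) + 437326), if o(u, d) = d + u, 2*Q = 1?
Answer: -157464707130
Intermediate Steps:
Q = ½ (Q = (½)*1 = ½ ≈ 0.50000)
t(A) = A (t(A) = ((½)*2)*A = 1*A = A)
(-360142 + t(7))*(o(-477, 389) + 437326) = (-360142 + 7)*((389 - 477) + 437326) = -360135*(-88 + 437326) = -360135*437238 = -157464707130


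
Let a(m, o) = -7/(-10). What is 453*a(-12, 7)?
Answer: 3171/10 ≈ 317.10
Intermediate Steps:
a(m, o) = 7/10 (a(m, o) = -7*(-1/10) = 7/10)
453*a(-12, 7) = 453*(7/10) = 3171/10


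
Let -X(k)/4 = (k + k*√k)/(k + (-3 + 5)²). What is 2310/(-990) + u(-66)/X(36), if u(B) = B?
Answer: 2/7 ≈ 0.28571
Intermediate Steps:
X(k) = -4*(k + k^(3/2))/(4 + k) (X(k) = -4*(k + k*√k)/(k + (-3 + 5)²) = -4*(k + k^(3/2))/(k + 2²) = -4*(k + k^(3/2))/(k + 4) = -4*(k + k^(3/2))/(4 + k))
2310/(-990) + u(-66)/X(36) = 2310/(-990) - 66*(4 + 36)/(4*(-1*36 - 36^(3/2))) = 2310*(-1/990) - 66*10/(-36 - 1*216) = -7/3 - 66*10/(-36 - 216) = -7/3 - 66/(4*(1/40)*(-252)) = -7/3 - 66/(-126/5) = -7/3 - 66*(-5/126) = -7/3 + 55/21 = 2/7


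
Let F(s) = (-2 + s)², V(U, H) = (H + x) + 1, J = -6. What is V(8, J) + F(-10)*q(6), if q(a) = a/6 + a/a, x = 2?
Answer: 285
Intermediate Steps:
q(a) = 1 + a/6 (q(a) = a*(⅙) + 1 = a/6 + 1 = 1 + a/6)
V(U, H) = 3 + H (V(U, H) = (H + 2) + 1 = (2 + H) + 1 = 3 + H)
V(8, J) + F(-10)*q(6) = (3 - 6) + (-2 - 10)²*(1 + (⅙)*6) = -3 + (-12)²*(1 + 1) = -3 + 144*2 = -3 + 288 = 285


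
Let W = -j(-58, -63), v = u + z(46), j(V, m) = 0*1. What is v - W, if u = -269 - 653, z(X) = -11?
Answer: -933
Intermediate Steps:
j(V, m) = 0
u = -922
v = -933 (v = -922 - 11 = -933)
W = 0 (W = -1*0 = 0)
v - W = -933 - 1*0 = -933 + 0 = -933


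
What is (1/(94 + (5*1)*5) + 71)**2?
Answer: 71402500/14161 ≈ 5042.2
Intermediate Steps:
(1/(94 + (5*1)*5) + 71)**2 = (1/(94 + 5*5) + 71)**2 = (1/(94 + 25) + 71)**2 = (1/119 + 71)**2 = (8450/119)**2 = 71402500/14161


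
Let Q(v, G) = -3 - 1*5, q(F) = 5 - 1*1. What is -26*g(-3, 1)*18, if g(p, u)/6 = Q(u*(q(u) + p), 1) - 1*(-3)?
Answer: 14040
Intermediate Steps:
q(F) = 4 (q(F) = 5 - 1 = 4)
Q(v, G) = -8 (Q(v, G) = -3 - 5 = -8)
g(p, u) = -30 (g(p, u) = 6*(-8 - 1*(-3)) = 6*(-8 + 3) = 6*(-5) = -30)
-26*g(-3, 1)*18 = -26*(-30)*18 = 780*18 = 14040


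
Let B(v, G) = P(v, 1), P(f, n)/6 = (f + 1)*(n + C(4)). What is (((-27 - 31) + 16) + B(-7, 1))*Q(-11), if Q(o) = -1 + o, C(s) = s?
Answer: 2664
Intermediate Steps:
P(f, n) = 6*(1 + f)*(4 + n) (P(f, n) = 6*((f + 1)*(n + 4)) = 6*((1 + f)*(4 + n)) = 6*(1 + f)*(4 + n))
B(v, G) = 30 + 30*v (B(v, G) = 24 + 6*1 + 24*v + 6*v*1 = 24 + 6 + 24*v + 6*v = 30 + 30*v)
(((-27 - 31) + 16) + B(-7, 1))*Q(-11) = (((-27 - 31) + 16) + (30 + 30*(-7)))*(-1 - 11) = ((-58 + 16) + (30 - 210))*(-12) = (-42 - 180)*(-12) = -222*(-12) = 2664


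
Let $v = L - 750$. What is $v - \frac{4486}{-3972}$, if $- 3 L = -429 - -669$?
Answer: $- \frac{1646137}{1986} \approx -828.87$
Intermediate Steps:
$L = -80$ ($L = - \frac{-429 - -669}{3} = - \frac{-429 + 669}{3} = \left(- \frac{1}{3}\right) 240 = -80$)
$v = -830$ ($v = -80 - 750 = -830$)
$v - \frac{4486}{-3972} = -830 - \frac{4486}{-3972} = -830 - - \frac{2243}{1986} = -830 + \frac{2243}{1986} = - \frac{1646137}{1986}$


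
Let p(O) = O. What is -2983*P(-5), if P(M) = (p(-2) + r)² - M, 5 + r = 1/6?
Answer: -5551363/36 ≈ -1.5420e+5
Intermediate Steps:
r = -29/6 (r = -5 + 1/6 = -5 + ⅙ = -29/6 ≈ -4.8333)
P(M) = 1681/36 - M (P(M) = (-2 - 29/6)² - M = (-41/6)² - M = 1681/36 - M)
-2983*P(-5) = -2983*(1681/36 - 1*(-5)) = -2983*(1681/36 + 5) = -2983*1861/36 = -5551363/36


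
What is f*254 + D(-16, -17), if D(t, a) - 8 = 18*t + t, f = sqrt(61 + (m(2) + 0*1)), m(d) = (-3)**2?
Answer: -296 + 254*sqrt(70) ≈ 1829.1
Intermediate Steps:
m(d) = 9
f = sqrt(70) (f = sqrt(61 + (9 + 0*1)) = sqrt(61 + (9 + 0)) = sqrt(61 + 9) = sqrt(70) ≈ 8.3666)
D(t, a) = 8 + 19*t (D(t, a) = 8 + (18*t + t) = 8 + 19*t)
f*254 + D(-16, -17) = sqrt(70)*254 + (8 + 19*(-16)) = 254*sqrt(70) + (8 - 304) = 254*sqrt(70) - 296 = -296 + 254*sqrt(70)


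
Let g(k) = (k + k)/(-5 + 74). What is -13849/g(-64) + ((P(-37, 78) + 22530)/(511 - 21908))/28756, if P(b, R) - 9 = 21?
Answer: 146990366975253/19689348224 ≈ 7465.5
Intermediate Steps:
P(b, R) = 30 (P(b, R) = 9 + 21 = 30)
g(k) = 2*k/69 (g(k) = (2*k)/69 = (2*k)*(1/69) = 2*k/69)
-13849/g(-64) + ((P(-37, 78) + 22530)/(511 - 21908))/28756 = -13849/((2/69)*(-64)) + ((30 + 22530)/(511 - 21908))/28756 = -13849/(-128/69) + (22560/(-21397))*(1/28756) = -13849*(-69/128) + (22560*(-1/21397))*(1/28756) = 955581/128 - 22560/21397*1/28756 = 955581/128 - 5640/153823033 = 146990366975253/19689348224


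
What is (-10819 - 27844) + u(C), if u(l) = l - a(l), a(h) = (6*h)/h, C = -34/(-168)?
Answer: -3248179/84 ≈ -38669.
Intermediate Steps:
C = 17/84 (C = -34*(-1/168) = 17/84 ≈ 0.20238)
a(h) = 6
u(l) = -6 + l (u(l) = l - 1*6 = l - 6 = -6 + l)
(-10819 - 27844) + u(C) = (-10819 - 27844) + (-6 + 17/84) = -38663 - 487/84 = -3248179/84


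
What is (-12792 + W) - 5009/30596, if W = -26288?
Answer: -1195696689/30596 ≈ -39080.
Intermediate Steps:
(-12792 + W) - 5009/30596 = (-12792 - 26288) - 5009/30596 = -39080 - 5009*1/30596 = -39080 - 5009/30596 = -1195696689/30596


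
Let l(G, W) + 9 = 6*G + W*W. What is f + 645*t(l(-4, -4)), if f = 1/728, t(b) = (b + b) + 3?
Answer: -14556359/728 ≈ -19995.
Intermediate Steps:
l(G, W) = -9 + W² + 6*G (l(G, W) = -9 + (6*G + W*W) = -9 + (6*G + W²) = -9 + (W² + 6*G) = -9 + W² + 6*G)
t(b) = 3 + 2*b (t(b) = 2*b + 3 = 3 + 2*b)
f = 1/728 ≈ 0.0013736
f + 645*t(l(-4, -4)) = 1/728 + 645*(3 + 2*(-9 + (-4)² + 6*(-4))) = 1/728 + 645*(3 + 2*(-9 + 16 - 24)) = 1/728 + 645*(3 + 2*(-17)) = 1/728 + 645*(3 - 34) = 1/728 + 645*(-31) = 1/728 - 19995 = -14556359/728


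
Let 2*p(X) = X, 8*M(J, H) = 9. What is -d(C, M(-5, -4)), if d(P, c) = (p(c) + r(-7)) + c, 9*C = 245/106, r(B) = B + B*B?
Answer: -699/16 ≈ -43.688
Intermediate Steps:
M(J, H) = 9/8 (M(J, H) = (⅛)*9 = 9/8)
p(X) = X/2
r(B) = B + B²
C = 245/954 (C = (245/106)/9 = (245*(1/106))/9 = (⅑)*(245/106) = 245/954 ≈ 0.25681)
d(P, c) = 42 + 3*c/2 (d(P, c) = (c/2 - 7*(1 - 7)) + c = (c/2 - 7*(-6)) + c = (c/2 + 42) + c = (42 + c/2) + c = 42 + 3*c/2)
-d(C, M(-5, -4)) = -(42 + (3/2)*(9/8)) = -(42 + 27/16) = -1*699/16 = -699/16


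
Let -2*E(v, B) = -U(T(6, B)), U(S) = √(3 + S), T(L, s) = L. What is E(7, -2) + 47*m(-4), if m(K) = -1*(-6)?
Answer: 567/2 ≈ 283.50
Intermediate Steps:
m(K) = 6
E(v, B) = 3/2 (E(v, B) = -(-1)*√(3 + 6)/2 = -(-1)*√9/2 = -(-1)*3/2 = -½*(-3) = 3/2)
E(7, -2) + 47*m(-4) = 3/2 + 47*6 = 3/2 + 282 = 567/2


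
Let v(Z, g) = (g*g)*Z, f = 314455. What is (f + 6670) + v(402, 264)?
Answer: 28338917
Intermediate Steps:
v(Z, g) = Z*g² (v(Z, g) = g²*Z = Z*g²)
(f + 6670) + v(402, 264) = (314455 + 6670) + 402*264² = 321125 + 402*69696 = 321125 + 28017792 = 28338917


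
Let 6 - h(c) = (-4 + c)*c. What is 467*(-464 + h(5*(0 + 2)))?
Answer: -241906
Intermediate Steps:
h(c) = 6 - c*(-4 + c) (h(c) = 6 - (-4 + c)*c = 6 - c*(-4 + c))
467*(-464 + h(5*(0 + 2))) = 467*(-464 + (6 - (5*(0 + 2))² + 4*(5*(0 + 2)))) = 467*(-464 + (6 - (5*2)² + 4*(5*2))) = 467*(-464 + (6 - 1*10² + 4*10)) = 467*(-464 + (6 - 1*100 + 40)) = 467*(-464 + (6 - 100 + 40)) = 467*(-464 - 54) = 467*(-518) = -241906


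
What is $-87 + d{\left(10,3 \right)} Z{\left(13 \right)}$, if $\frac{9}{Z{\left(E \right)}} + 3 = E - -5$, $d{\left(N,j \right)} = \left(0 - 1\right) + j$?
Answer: $- \frac{429}{5} \approx -85.8$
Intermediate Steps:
$d{\left(N,j \right)} = -1 + j$
$Z{\left(E \right)} = \frac{9}{2 + E}$ ($Z{\left(E \right)} = \frac{9}{-3 + \left(E - -5\right)} = \frac{9}{-3 + \left(E + 5\right)} = \frac{9}{-3 + \left(5 + E\right)} = \frac{9}{2 + E}$)
$-87 + d{\left(10,3 \right)} Z{\left(13 \right)} = -87 + \left(-1 + 3\right) \frac{9}{2 + 13} = -87 + 2 \cdot \frac{9}{15} = -87 + 2 \cdot 9 \cdot \frac{1}{15} = -87 + 2 \cdot \frac{3}{5} = -87 + \frac{6}{5} = - \frac{429}{5}$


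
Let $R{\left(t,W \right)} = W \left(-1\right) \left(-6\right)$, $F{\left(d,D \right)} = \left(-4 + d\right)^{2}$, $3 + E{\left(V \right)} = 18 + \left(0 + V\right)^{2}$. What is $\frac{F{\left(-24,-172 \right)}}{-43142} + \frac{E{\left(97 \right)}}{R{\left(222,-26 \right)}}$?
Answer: $- \frac{50836564}{841269} \approx -60.428$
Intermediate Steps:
$E{\left(V \right)} = 15 + V^{2}$ ($E{\left(V \right)} = -3 + \left(18 + \left(0 + V\right)^{2}\right) = -3 + \left(18 + V^{2}\right) = 15 + V^{2}$)
$R{\left(t,W \right)} = 6 W$ ($R{\left(t,W \right)} = - W \left(-6\right) = 6 W$)
$\frac{F{\left(-24,-172 \right)}}{-43142} + \frac{E{\left(97 \right)}}{R{\left(222,-26 \right)}} = \frac{\left(-4 - 24\right)^{2}}{-43142} + \frac{15 + 97^{2}}{6 \left(-26\right)} = \left(-28\right)^{2} \left(- \frac{1}{43142}\right) + \frac{15 + 9409}{-156} = 784 \left(- \frac{1}{43142}\right) + 9424 \left(- \frac{1}{156}\right) = - \frac{392}{21571} - \frac{2356}{39} = - \frac{50836564}{841269}$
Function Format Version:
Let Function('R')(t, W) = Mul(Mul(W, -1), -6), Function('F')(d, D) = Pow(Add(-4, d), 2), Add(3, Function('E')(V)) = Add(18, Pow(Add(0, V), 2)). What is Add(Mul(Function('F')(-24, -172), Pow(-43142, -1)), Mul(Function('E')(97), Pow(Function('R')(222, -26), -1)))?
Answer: Rational(-50836564, 841269) ≈ -60.428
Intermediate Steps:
Function('E')(V) = Add(15, Pow(V, 2)) (Function('E')(V) = Add(-3, Add(18, Pow(Add(0, V), 2))) = Add(-3, Add(18, Pow(V, 2))) = Add(15, Pow(V, 2)))
Function('R')(t, W) = Mul(6, W) (Function('R')(t, W) = Mul(Mul(-1, W), -6) = Mul(6, W))
Add(Mul(Function('F')(-24, -172), Pow(-43142, -1)), Mul(Function('E')(97), Pow(Function('R')(222, -26), -1))) = Add(Mul(Pow(Add(-4, -24), 2), Pow(-43142, -1)), Mul(Add(15, Pow(97, 2)), Pow(Mul(6, -26), -1))) = Add(Mul(Pow(-28, 2), Rational(-1, 43142)), Mul(Add(15, 9409), Pow(-156, -1))) = Add(Mul(784, Rational(-1, 43142)), Mul(9424, Rational(-1, 156))) = Add(Rational(-392, 21571), Rational(-2356, 39)) = Rational(-50836564, 841269)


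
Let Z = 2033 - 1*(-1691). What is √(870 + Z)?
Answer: √4594 ≈ 67.779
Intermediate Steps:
Z = 3724 (Z = 2033 + 1691 = 3724)
√(870 + Z) = √(870 + 3724) = √4594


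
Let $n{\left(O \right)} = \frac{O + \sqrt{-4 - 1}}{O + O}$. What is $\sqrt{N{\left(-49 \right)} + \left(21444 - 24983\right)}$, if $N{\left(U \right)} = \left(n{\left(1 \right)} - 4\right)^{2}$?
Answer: $\frac{\sqrt{-14156 + \left(-7 + i \sqrt{5}\right)^{2}}}{2} \approx 0.065881 - 59.397 i$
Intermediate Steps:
$n{\left(O \right)} = \frac{O + i \sqrt{5}}{2 O}$ ($n{\left(O \right)} = \frac{O + \sqrt{-5}}{2 O} = \left(O + i \sqrt{5}\right) \frac{1}{2 O} = \frac{O + i \sqrt{5}}{2 O}$)
$N{\left(U \right)} = \left(- \frac{7}{2} + \frac{i \sqrt{5}}{2}\right)^{2}$ ($N{\left(U \right)} = \left(\frac{1 + i \sqrt{5}}{2 \cdot 1} - 4\right)^{2} = \left(\frac{1}{2} \cdot 1 \left(1 + i \sqrt{5}\right) - 4\right)^{2} = \left(\left(\frac{1}{2} + \frac{i \sqrt{5}}{2}\right) - 4\right)^{2} = \left(- \frac{7}{2} + \frac{i \sqrt{5}}{2}\right)^{2}$)
$\sqrt{N{\left(-49 \right)} + \left(21444 - 24983\right)} = \sqrt{\frac{\left(7 - i \sqrt{5}\right)^{2}}{4} + \left(21444 - 24983\right)} = \sqrt{\frac{\left(7 - i \sqrt{5}\right)^{2}}{4} - 3539} = \sqrt{-3539 + \frac{\left(7 - i \sqrt{5}\right)^{2}}{4}}$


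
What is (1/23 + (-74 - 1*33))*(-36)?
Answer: 88560/23 ≈ 3850.4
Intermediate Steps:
(1/23 + (-74 - 1*33))*(-36) = (1/23 + (-74 - 33))*(-36) = (1/23 - 107)*(-36) = -2460/23*(-36) = 88560/23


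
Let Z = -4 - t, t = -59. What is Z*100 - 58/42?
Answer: 115471/21 ≈ 5498.6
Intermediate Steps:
Z = 55 (Z = -4 - 1*(-59) = -4 + 59 = 55)
Z*100 - 58/42 = 55*100 - 58/42 = 5500 - 58*1/42 = 5500 - 29/21 = 115471/21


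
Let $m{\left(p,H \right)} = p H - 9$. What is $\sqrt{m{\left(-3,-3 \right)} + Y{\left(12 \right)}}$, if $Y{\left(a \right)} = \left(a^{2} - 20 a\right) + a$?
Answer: $2 i \sqrt{21} \approx 9.1651 i$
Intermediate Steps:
$Y{\left(a \right)} = a^{2} - 19 a$
$m{\left(p,H \right)} = -9 + H p$ ($m{\left(p,H \right)} = H p - 9 = -9 + H p$)
$\sqrt{m{\left(-3,-3 \right)} + Y{\left(12 \right)}} = \sqrt{\left(-9 - -9\right) + 12 \left(-19 + 12\right)} = \sqrt{\left(-9 + 9\right) + 12 \left(-7\right)} = \sqrt{0 - 84} = \sqrt{-84} = 2 i \sqrt{21}$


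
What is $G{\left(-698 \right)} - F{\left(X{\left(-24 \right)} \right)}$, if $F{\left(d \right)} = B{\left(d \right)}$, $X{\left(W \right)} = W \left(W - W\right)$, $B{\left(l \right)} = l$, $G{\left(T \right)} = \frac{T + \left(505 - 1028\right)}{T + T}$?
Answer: $\frac{1221}{1396} \approx 0.87464$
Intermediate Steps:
$G{\left(T \right)} = \frac{-523 + T}{2 T}$ ($G{\left(T \right)} = \frac{T + \left(505 - 1028\right)}{2 T} = \left(T - 523\right) \frac{1}{2 T} = \left(-523 + T\right) \frac{1}{2 T} = \frac{-523 + T}{2 T}$)
$X{\left(W \right)} = 0$ ($X{\left(W \right)} = W 0 = 0$)
$F{\left(d \right)} = d$
$G{\left(-698 \right)} - F{\left(X{\left(-24 \right)} \right)} = \frac{-523 - 698}{2 \left(-698\right)} - 0 = \frac{1}{2} \left(- \frac{1}{698}\right) \left(-1221\right) + 0 = \frac{1221}{1396} + 0 = \frac{1221}{1396}$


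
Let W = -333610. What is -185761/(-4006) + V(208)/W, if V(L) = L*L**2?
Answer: 12961042869/668220830 ≈ 19.396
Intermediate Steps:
V(L) = L**3
-185761/(-4006) + V(208)/W = -185761/(-4006) + 208**3/(-333610) = -185761*(-1/4006) + 8998912*(-1/333610) = 185761/4006 - 4499456/166805 = 12961042869/668220830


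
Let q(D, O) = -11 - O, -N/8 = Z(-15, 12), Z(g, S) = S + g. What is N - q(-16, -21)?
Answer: 14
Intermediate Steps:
N = 24 (N = -8*(12 - 15) = -8*(-3) = 24)
N - q(-16, -21) = 24 - (-11 - 1*(-21)) = 24 - (-11 + 21) = 24 - 1*10 = 24 - 10 = 14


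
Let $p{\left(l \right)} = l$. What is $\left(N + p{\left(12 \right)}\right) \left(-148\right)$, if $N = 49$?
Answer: $-9028$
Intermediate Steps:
$\left(N + p{\left(12 \right)}\right) \left(-148\right) = \left(49 + 12\right) \left(-148\right) = 61 \left(-148\right) = -9028$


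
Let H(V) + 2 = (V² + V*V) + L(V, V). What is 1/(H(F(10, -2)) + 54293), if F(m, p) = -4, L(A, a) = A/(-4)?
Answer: 1/54324 ≈ 1.8408e-5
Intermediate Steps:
L(A, a) = -A/4 (L(A, a) = A*(-¼) = -A/4)
H(V) = -2 + 2*V² - V/4 (H(V) = -2 + ((V² + V*V) - V/4) = -2 + ((V² + V²) - V/4) = -2 + (2*V² - V/4) = -2 + 2*V² - V/4)
1/(H(F(10, -2)) + 54293) = 1/((-2 + 2*(-4)² - ¼*(-4)) + 54293) = 1/((-2 + 2*16 + 1) + 54293) = 1/((-2 + 32 + 1) + 54293) = 1/(31 + 54293) = 1/54324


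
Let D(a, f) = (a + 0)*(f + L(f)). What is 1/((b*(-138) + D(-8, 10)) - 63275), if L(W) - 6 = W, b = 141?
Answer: -1/82941 ≈ -1.2057e-5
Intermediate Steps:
L(W) = 6 + W
D(a, f) = a*(6 + 2*f) (D(a, f) = (a + 0)*(f + (6 + f)) = a*(6 + 2*f))
1/((b*(-138) + D(-8, 10)) - 63275) = 1/((141*(-138) + 2*(-8)*(3 + 10)) - 63275) = 1/((-19458 + 2*(-8)*13) - 63275) = 1/((-19458 - 208) - 63275) = 1/(-19666 - 63275) = 1/(-82941) = -1/82941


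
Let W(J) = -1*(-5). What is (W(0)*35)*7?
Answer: 1225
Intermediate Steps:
W(J) = 5
(W(0)*35)*7 = (5*35)*7 = 175*7 = 1225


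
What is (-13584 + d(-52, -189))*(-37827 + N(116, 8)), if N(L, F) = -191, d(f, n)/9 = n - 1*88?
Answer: 611215386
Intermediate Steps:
d(f, n) = -792 + 9*n (d(f, n) = 9*(n - 1*88) = 9*(n - 88) = 9*(-88 + n) = -792 + 9*n)
(-13584 + d(-52, -189))*(-37827 + N(116, 8)) = (-13584 + (-792 + 9*(-189)))*(-37827 - 191) = (-13584 + (-792 - 1701))*(-38018) = (-13584 - 2493)*(-38018) = -16077*(-38018) = 611215386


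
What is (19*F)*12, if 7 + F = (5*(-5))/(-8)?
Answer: -1767/2 ≈ -883.50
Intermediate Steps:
F = -31/8 (F = -7 + (5*(-5))/(-8) = -7 - 25*(-⅛) = -7 + 25/8 = -31/8 ≈ -3.8750)
(19*F)*12 = (19*(-31/8))*12 = -589/8*12 = -1767/2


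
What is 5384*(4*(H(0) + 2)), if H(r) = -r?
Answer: 43072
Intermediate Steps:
5384*(4*(H(0) + 2)) = 5384*(4*(-1*0 + 2)) = 5384*(4*(0 + 2)) = 5384*(4*2) = 5384*8 = 43072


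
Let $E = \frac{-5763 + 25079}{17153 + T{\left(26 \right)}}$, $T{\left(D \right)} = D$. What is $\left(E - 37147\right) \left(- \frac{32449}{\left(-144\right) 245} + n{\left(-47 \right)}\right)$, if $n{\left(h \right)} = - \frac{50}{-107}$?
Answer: $- \frac{3341270867838871}{64850037840} \approx -51523.0$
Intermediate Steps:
$n{\left(h \right)} = \frac{50}{107}$ ($n{\left(h \right)} = \left(-50\right) \left(- \frac{1}{107}\right) = \frac{50}{107}$)
$E = \frac{19316}{17179}$ ($E = \frac{-5763 + 25079}{17153 + 26} = \frac{19316}{17179} \approx 1.1244$)
$\left(E - 37147\right) \left(- \frac{32449}{\left(-144\right) 245} + n{\left(-47 \right)}\right) = \left(\frac{19316}{17179} - 37147\right) \left(- \frac{32449}{\left(-144\right) 245} + \frac{50}{107}\right) = - \frac{638128997 \left(- \frac{32449}{-35280} + \frac{50}{107}\right)}{17179} = - \frac{638128997 \left(\left(-32449\right) \left(- \frac{1}{35280}\right) + \frac{50}{107}\right)}{17179} = - \frac{638128997 \left(\frac{32449}{35280} + \frac{50}{107}\right)}{17179} = \left(- \frac{638128997}{17179}\right) \frac{5236043}{3774960} = - \frac{3341270867838871}{64850037840}$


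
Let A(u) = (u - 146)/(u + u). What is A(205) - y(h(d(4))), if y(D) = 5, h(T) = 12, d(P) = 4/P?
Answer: -1991/410 ≈ -4.8561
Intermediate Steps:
A(u) = (-146 + u)/(2*u) (A(u) = (-146 + u)/((2*u)) = (-146 + u)*(1/(2*u)) = (-146 + u)/(2*u))
A(205) - y(h(d(4))) = (1/2)*(-146 + 205)/205 - 1*5 = (1/2)*(1/205)*59 - 5 = 59/410 - 5 = -1991/410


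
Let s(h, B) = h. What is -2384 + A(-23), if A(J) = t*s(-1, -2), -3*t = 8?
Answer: -7144/3 ≈ -2381.3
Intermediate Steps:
t = -8/3 (t = -⅓*8 = -8/3 ≈ -2.6667)
A(J) = 8/3 (A(J) = -8/3*(-1) = 8/3)
-2384 + A(-23) = -2384 + 8/3 = -7144/3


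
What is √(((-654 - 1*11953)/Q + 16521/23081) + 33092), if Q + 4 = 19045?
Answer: √6391642388617985699046/439485321 ≈ 181.91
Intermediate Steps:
Q = 19041 (Q = -4 + 19045 = 19041)
√(((-654 - 1*11953)/Q + 16521/23081) + 33092) = √(((-654 - 1*11953)/19041 + 16521/23081) + 33092) = √(((-654 - 11953)*(1/19041) + 16521*(1/23081)) + 33092) = √((-12607*1/19041 + 16521/23081) + 33092) = √((-12607/19041 + 16521/23081) + 33092) = √(23594194/439485321 + 33092) = √(14543471836726/439485321) = √6391642388617985699046/439485321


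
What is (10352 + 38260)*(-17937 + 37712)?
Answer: 961302300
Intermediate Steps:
(10352 + 38260)*(-17937 + 37712) = 48612*19775 = 961302300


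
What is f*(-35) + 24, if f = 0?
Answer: 24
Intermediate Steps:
f*(-35) + 24 = 0*(-35) + 24 = 0 + 24 = 24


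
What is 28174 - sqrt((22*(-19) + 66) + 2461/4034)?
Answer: 28174 - I*sqrt(5718223238)/4034 ≈ 28174.0 - 18.745*I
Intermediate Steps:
28174 - sqrt((22*(-19) + 66) + 2461/4034) = 28174 - sqrt((-418 + 66) + 2461*(1/4034)) = 28174 - sqrt(-352 + 2461/4034) = 28174 - sqrt(-1417507/4034) = 28174 - I*sqrt(5718223238)/4034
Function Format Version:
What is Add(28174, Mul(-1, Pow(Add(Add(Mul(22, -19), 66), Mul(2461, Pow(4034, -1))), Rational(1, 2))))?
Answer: Add(28174, Mul(Rational(-1, 4034), I, Pow(5718223238, Rational(1, 2)))) ≈ Add(28174., Mul(-18.745, I))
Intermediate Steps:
Add(28174, Mul(-1, Pow(Add(Add(Mul(22, -19), 66), Mul(2461, Pow(4034, -1))), Rational(1, 2)))) = Add(28174, Mul(-1, Pow(Add(Add(-418, 66), Mul(2461, Rational(1, 4034))), Rational(1, 2)))) = Add(28174, Mul(-1, Pow(Add(-352, Rational(2461, 4034)), Rational(1, 2)))) = Add(28174, Mul(-1, Pow(Rational(-1417507, 4034), Rational(1, 2)))) = Add(28174, Mul(-1, Mul(Rational(1, 4034), I, Pow(5718223238, Rational(1, 2))))) = Add(28174, Mul(Rational(-1, 4034), I, Pow(5718223238, Rational(1, 2))))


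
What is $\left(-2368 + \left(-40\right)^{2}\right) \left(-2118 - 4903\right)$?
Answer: $5392128$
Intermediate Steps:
$\left(-2368 + \left(-40\right)^{2}\right) \left(-2118 - 4903\right) = \left(-2368 + 1600\right) \left(-7021\right) = \left(-768\right) \left(-7021\right) = 5392128$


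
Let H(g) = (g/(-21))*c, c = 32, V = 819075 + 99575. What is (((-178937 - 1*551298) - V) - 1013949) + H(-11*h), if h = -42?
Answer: -2663538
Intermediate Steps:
V = 918650
H(g) = -32*g/21 (H(g) = (g/(-21))*32 = (g*(-1/21))*32 = -g/21*32 = -32*g/21)
(((-178937 - 1*551298) - V) - 1013949) + H(-11*h) = (((-178937 - 1*551298) - 1*918650) - 1013949) - (-352)*(-42)/21 = (((-178937 - 551298) - 918650) - 1013949) - 32/21*462 = ((-730235 - 918650) - 1013949) - 704 = (-1648885 - 1013949) - 704 = -2662834 - 704 = -2663538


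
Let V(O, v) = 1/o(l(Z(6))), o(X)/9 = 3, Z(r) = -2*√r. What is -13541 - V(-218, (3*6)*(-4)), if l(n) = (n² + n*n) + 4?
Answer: -365608/27 ≈ -13541.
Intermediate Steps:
l(n) = 4 + 2*n² (l(n) = (n² + n²) + 4 = 2*n² + 4 = 4 + 2*n²)
o(X) = 27 (o(X) = 9*3 = 27)
V(O, v) = 1/27
-13541 - V(-218, (3*6)*(-4)) = -13541 - 1*1/27 = -13541 - 1/27 = -365608/27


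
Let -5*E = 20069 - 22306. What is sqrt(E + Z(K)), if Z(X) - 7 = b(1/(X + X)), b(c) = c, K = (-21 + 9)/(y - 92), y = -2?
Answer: sqrt(412485)/30 ≈ 21.408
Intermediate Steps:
E = 2237/5 (E = -(20069 - 22306)/5 = -1/5*(-2237) = 2237/5 ≈ 447.40)
K = 6/47 (K = (-21 + 9)/(-2 - 92) = -12/(-94) = -12*(-1/94) = 6/47 ≈ 0.12766)
Z(X) = 7 + 1/(2*X) (Z(X) = 7 + 1/(X + X) = 7 + 1/(2*X))
sqrt(E + Z(K)) = sqrt(2237/5 + (7 + 1/(2*(6/47)))) = sqrt(2237/5 + (7 + (1/2)*(47/6))) = sqrt(2237/5 + (7 + 47/12)) = sqrt(2237/5 + 131/12) = sqrt(27499/60) = sqrt(412485)/30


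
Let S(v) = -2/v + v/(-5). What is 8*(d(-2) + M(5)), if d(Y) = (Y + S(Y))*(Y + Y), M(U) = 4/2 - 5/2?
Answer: 76/5 ≈ 15.200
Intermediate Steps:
M(U) = -½ (M(U) = 4*(½) - 5*½ = 2 - 5/2 = -½)
S(v) = -2/v - v/5 (S(v) = -2/v + v*(-⅕) = -2/v - v/5)
d(Y) = 2*Y*(-2/Y + 4*Y/5) (d(Y) = (Y + (-2/Y - Y/5))*(Y + Y) = (-2/Y + 4*Y/5)*(2*Y) = 2*Y*(-2/Y + 4*Y/5))
8*(d(-2) + M(5)) = 8*((-4 + (8/5)*(-2)²) - ½) = 8*((-4 + (8/5)*4) - ½) = 8*((-4 + 32/5) - ½) = 8*(12/5 - ½) = 8*(19/10) = 76/5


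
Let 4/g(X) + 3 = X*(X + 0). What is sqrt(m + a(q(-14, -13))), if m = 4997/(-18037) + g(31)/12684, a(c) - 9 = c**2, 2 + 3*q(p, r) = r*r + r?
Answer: sqrt(7937546958585949025126554)/54793123266 ≈ 51.418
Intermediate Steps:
g(X) = 4/(-3 + X**2) (g(X) = 4/(-3 + X*(X + 0)) = 4/(-3 + X*X) = 4/(-3 + X**2))
q(p, r) = -2/3 + r/3 + r**2/3 (q(p, r) = -2/3 + (r*r + r)/3 = -2/3 + (r**2 + r)/3 = -2/3 + (r + r**2)/3 = -2/3 + (r/3 + r**2/3) = -2/3 + r/3 + r**2/3)
a(c) = 9 + c**2
m = -15179958509/54793123266 (m = 4997/(-18037) + (4/(-3 + 31**2))/12684 = 4997*(-1/18037) + (4/(-3 + 961))*(1/12684) = -4997/18037 + (4/958)*(1/12684) = -4997/18037 + (4*(1/958))*(1/12684) = -4997/18037 + (2/479)*(1/12684) = -4997/18037 + 1/3037818 = -15179958509/54793123266 ≈ -0.27704)
sqrt(m + a(q(-14, -13))) = sqrt(-15179958509/54793123266 + (9 + (-2/3 + (1/3)*(-13) + (1/3)*(-13)**2)**2)) = sqrt(-15179958509/54793123266 + (9 + (-2/3 - 13/3 + (1/3)*169)**2)) = sqrt(-15179958509/54793123266 + (9 + (-2/3 - 13/3 + 169/3)**2)) = sqrt(-15179958509/54793123266 + (9 + (154/3)**2)) = sqrt(-15179958509/54793123266 + (9 + 23716/9)) = sqrt(-15179958509/54793123266 + 23797/9) = sqrt(434591778244807/164379369798) = sqrt(7937546958585949025126554)/54793123266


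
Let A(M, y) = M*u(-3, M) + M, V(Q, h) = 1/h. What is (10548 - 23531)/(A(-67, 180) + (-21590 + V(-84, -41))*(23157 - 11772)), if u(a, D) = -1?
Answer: 532303/10077899535 ≈ 5.2819e-5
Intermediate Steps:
A(M, y) = 0 (A(M, y) = M*(-1) + M = -M + M = 0)
(10548 - 23531)/(A(-67, 180) + (-21590 + V(-84, -41))*(23157 - 11772)) = (10548 - 23531)/(0 + (-21590 + 1/(-41))*(23157 - 11772)) = -12983/(0 + (-21590 - 1/41)*11385) = -12983/(0 - 885191/41*11385) = -12983/(0 - 10077899535/41) = -12983/(-10077899535/41) = -12983*(-41/10077899535) = 532303/10077899535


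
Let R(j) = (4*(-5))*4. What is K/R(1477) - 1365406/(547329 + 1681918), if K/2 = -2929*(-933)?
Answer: -6092044960219/89169880 ≈ -68320.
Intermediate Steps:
K = 5465514 (K = 2*(-2929*(-933)) = 2*2732757 = 5465514)
R(j) = -80 (R(j) = -20*4 = -80)
K/R(1477) - 1365406/(547329 + 1681918) = 5465514/(-80) - 1365406/(547329 + 1681918) = 5465514*(-1/80) - 1365406/2229247 = -2732757/40 - 1365406*1/2229247 = -2732757/40 - 1365406/2229247 = -6092044960219/89169880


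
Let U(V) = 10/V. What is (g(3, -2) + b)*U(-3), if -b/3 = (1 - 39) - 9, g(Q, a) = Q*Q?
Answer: -500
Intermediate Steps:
g(Q, a) = Q²
b = 141 (b = -3*((1 - 39) - 9) = -3*(-38 - 9) = -3*(-47) = 141)
(g(3, -2) + b)*U(-3) = (3² + 141)*(10/(-3)) = (9 + 141)*(10*(-⅓)) = 150*(-10/3) = -500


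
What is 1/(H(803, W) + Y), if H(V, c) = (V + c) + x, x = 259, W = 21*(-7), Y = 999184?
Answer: 1/1000099 ≈ 9.9990e-7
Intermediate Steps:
W = -147
H(V, c) = 259 + V + c (H(V, c) = (V + c) + 259 = 259 + V + c)
1/(H(803, W) + Y) = 1/((259 + 803 - 147) + 999184) = 1/(915 + 999184) = 1/1000099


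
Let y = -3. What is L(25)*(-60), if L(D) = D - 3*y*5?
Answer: -4200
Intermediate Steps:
L(D) = 45 + D (L(D) = D - 3*(-3)*5 = D - (-9)*5 = D - 1*(-45) = D + 45 = 45 + D)
L(25)*(-60) = (45 + 25)*(-60) = 70*(-60) = -4200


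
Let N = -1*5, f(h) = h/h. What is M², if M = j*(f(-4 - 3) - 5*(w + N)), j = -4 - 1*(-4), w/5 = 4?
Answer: 0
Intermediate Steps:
f(h) = 1
N = -5
w = 20 (w = 5*4 = 20)
j = 0 (j = -4 + 4 = 0)
M = 0 (M = 0*(1 - 5*(20 - 5)) = 0*(1 - 5*15) = 0*(1 - 75) = 0*(-74) = 0)
M² = 0² = 0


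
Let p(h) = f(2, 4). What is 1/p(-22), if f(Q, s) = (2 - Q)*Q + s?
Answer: ¼ ≈ 0.25000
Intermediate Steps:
f(Q, s) = s + Q*(2 - Q) (f(Q, s) = Q*(2 - Q) + s = s + Q*(2 - Q))
p(h) = 4 (p(h) = 4 - 1*2² + 2*2 = 4 - 1*4 + 4 = 4 - 4 + 4 = 4)
1/p(-22) = 1/4 = ¼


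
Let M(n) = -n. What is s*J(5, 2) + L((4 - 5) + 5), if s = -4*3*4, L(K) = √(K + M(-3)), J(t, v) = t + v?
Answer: -336 + √7 ≈ -333.35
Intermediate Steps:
L(K) = √(3 + K) (L(K) = √(K - 1*(-3)) = √(K + 3) = √(3 + K))
s = -48 (s = -12*4 = -48)
s*J(5, 2) + L((4 - 5) + 5) = -48*(5 + 2) + √(3 + ((4 - 5) + 5)) = -48*7 + √(3 + (-1 + 5)) = -336 + √(3 + 4) = -336 + √7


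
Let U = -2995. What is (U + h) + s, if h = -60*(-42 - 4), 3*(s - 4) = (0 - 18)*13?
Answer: -309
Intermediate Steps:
s = -74 (s = 4 + ((0 - 18)*13)/3 = 4 + (-18*13)/3 = 4 + (⅓)*(-234) = 4 - 78 = -74)
h = 2760 (h = -60*(-46) = 2760)
(U + h) + s = (-2995 + 2760) - 74 = -235 - 74 = -309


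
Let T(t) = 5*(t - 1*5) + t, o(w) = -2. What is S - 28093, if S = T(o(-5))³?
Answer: -78746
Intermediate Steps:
T(t) = -25 + 6*t (T(t) = 5*(t - 5) + t = 5*(-5 + t) + t = (-25 + 5*t) + t = -25 + 6*t)
S = -50653 (S = (-25 + 6*(-2))³ = (-25 - 12)³ = (-37)³ = -50653)
S - 28093 = -50653 - 28093 = -78746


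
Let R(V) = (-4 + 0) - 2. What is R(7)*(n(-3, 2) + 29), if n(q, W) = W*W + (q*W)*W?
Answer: -126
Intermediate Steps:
n(q, W) = W² + q*W² (n(q, W) = W² + (W*q)*W = W² + q*W²)
R(V) = -6 (R(V) = -4 - 2 = -6)
R(7)*(n(-3, 2) + 29) = -6*(2²*(1 - 3) + 29) = -6*(4*(-2) + 29) = -6*(-8 + 29) = -6*21 = -126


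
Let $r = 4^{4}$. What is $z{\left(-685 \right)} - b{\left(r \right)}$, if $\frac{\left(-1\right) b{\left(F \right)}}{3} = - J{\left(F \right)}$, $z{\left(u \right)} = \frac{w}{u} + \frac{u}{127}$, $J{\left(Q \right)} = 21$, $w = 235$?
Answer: $- \frac{1195951}{17399} \approx -68.737$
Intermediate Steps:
$r = 256$
$z{\left(u \right)} = \frac{235}{u} + \frac{u}{127}$
$b{\left(F \right)} = 63$ ($b{\left(F \right)} = - 3 \left(\left(-1\right) 21\right) = \left(-3\right) \left(-21\right) = 63$)
$z{\left(-685 \right)} - b{\left(r \right)} = \left(\frac{235}{-685} + \frac{1}{127} \left(-685\right)\right) - 63 = \left(235 \left(- \frac{1}{685}\right) - \frac{685}{127}\right) - 63 = \left(- \frac{47}{137} - \frac{685}{127}\right) - 63 = - \frac{99814}{17399} - 63 = - \frac{1195951}{17399}$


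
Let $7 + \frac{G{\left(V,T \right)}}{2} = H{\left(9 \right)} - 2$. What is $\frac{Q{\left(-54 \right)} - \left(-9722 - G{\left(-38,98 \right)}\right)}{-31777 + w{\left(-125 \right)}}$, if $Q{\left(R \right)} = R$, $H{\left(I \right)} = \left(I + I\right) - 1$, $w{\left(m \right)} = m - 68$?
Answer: $- \frac{4842}{15985} \approx -0.30291$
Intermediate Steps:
$w{\left(m \right)} = -68 + m$ ($w{\left(m \right)} = m - 68 = -68 + m$)
$H{\left(I \right)} = -1 + 2 I$ ($H{\left(I \right)} = 2 I - 1 = -1 + 2 I$)
$G{\left(V,T \right)} = 16$ ($G{\left(V,T \right)} = -14 + 2 \left(\left(-1 + 2 \cdot 9\right) - 2\right) = -14 + 2 \left(\left(-1 + 18\right) - 2\right) = -14 + 2 \left(17 - 2\right) = -14 + 2 \cdot 15 = -14 + 30 = 16$)
$\frac{Q{\left(-54 \right)} - \left(-9722 - G{\left(-38,98 \right)}\right)}{-31777 + w{\left(-125 \right)}} = \frac{-54 + \left(\left(16 + 12902\right) - 3180\right)}{-31777 - 193} = \frac{-54 + \left(12918 - 3180\right)}{-31777 - 193} = \frac{-54 + 9738}{-31970} = 9684 \left(- \frac{1}{31970}\right) = - \frac{4842}{15985}$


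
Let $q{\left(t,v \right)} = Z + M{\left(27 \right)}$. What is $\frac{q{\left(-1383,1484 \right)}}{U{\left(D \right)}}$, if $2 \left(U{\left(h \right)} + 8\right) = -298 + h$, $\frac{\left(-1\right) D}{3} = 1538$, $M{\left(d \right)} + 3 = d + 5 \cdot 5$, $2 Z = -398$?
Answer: $\frac{75}{1232} \approx 0.060877$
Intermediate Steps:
$Z = -199$ ($Z = \frac{1}{2} \left(-398\right) = -199$)
$M{\left(d \right)} = 22 + d$ ($M{\left(d \right)} = -3 + \left(d + 5 \cdot 5\right) = -3 + \left(d + 25\right) = -3 + \left(25 + d\right) = 22 + d$)
$q{\left(t,v \right)} = -150$ ($q{\left(t,v \right)} = -199 + \left(22 + 27\right) = -199 + 49 = -150$)
$D = -4614$ ($D = \left(-3\right) 1538 = -4614$)
$U{\left(h \right)} = -157 + \frac{h}{2}$ ($U{\left(h \right)} = -8 + \frac{-298 + h}{2} = -8 + \left(-149 + \frac{h}{2}\right) = -157 + \frac{h}{2}$)
$\frac{q{\left(-1383,1484 \right)}}{U{\left(D \right)}} = - \frac{150}{-157 + \frac{1}{2} \left(-4614\right)} = - \frac{150}{-157 - 2307} = - \frac{150}{-2464} = \left(-150\right) \left(- \frac{1}{2464}\right) = \frac{75}{1232}$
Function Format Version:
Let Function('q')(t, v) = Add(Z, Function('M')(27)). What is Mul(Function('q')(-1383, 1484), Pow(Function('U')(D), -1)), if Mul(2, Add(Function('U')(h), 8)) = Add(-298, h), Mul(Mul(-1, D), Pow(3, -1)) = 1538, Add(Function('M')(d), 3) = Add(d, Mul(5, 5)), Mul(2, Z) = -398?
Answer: Rational(75, 1232) ≈ 0.060877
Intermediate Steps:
Z = -199 (Z = Mul(Rational(1, 2), -398) = -199)
Function('M')(d) = Add(22, d) (Function('M')(d) = Add(-3, Add(d, Mul(5, 5))) = Add(-3, Add(d, 25)) = Add(-3, Add(25, d)) = Add(22, d))
Function('q')(t, v) = -150 (Function('q')(t, v) = Add(-199, Add(22, 27)) = Add(-199, 49) = -150)
D = -4614 (D = Mul(-3, 1538) = -4614)
Function('U')(h) = Add(-157, Mul(Rational(1, 2), h)) (Function('U')(h) = Add(-8, Mul(Rational(1, 2), Add(-298, h))) = Add(-8, Add(-149, Mul(Rational(1, 2), h))) = Add(-157, Mul(Rational(1, 2), h)))
Mul(Function('q')(-1383, 1484), Pow(Function('U')(D), -1)) = Mul(-150, Pow(Add(-157, Mul(Rational(1, 2), -4614)), -1)) = Mul(-150, Pow(Add(-157, -2307), -1)) = Mul(-150, Pow(-2464, -1)) = Mul(-150, Rational(-1, 2464)) = Rational(75, 1232)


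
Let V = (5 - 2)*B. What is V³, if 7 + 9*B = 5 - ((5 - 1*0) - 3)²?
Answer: -8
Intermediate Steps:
B = -⅔ (B = -7/9 + (5 - ((5 - 1*0) - 3)²)/9 = -7/9 + (5 - ((5 + 0) - 3)²)/9 = -7/9 + (5 - (5 - 3)²)/9 = -7/9 + (5 - 1*2²)/9 = -7/9 + (5 - 1*4)/9 = -7/9 + (5 - 4)/9 = -7/9 + (⅑)*1 = -7/9 + ⅑ = -⅔ ≈ -0.66667)
V = -2 (V = (5 - 2)*(-⅔) = 3*(-⅔) = -2)
V³ = (-2)³ = -8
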